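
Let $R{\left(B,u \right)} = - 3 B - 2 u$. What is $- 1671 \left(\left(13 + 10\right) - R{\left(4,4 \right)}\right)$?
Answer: $-71853$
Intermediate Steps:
$- 1671 \left(\left(13 + 10\right) - R{\left(4,4 \right)}\right) = - 1671 \left(\left(13 + 10\right) - \left(\left(-3\right) 4 - 8\right)\right) = - 1671 \left(23 - \left(-12 - 8\right)\right) = - 1671 \left(23 - -20\right) = - 1671 \left(23 + 20\right) = \left(-1671\right) 43 = -71853$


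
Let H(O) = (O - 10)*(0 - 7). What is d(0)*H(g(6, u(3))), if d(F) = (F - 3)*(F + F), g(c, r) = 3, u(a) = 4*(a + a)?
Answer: 0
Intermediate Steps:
u(a) = 8*a (u(a) = 4*(2*a) = 8*a)
H(O) = 70 - 7*O (H(O) = (-10 + O)*(-7) = 70 - 7*O)
d(F) = 2*F*(-3 + F) (d(F) = (-3 + F)*(2*F) = 2*F*(-3 + F))
d(0)*H(g(6, u(3))) = (2*0*(-3 + 0))*(70 - 7*3) = (2*0*(-3))*(70 - 21) = 0*49 = 0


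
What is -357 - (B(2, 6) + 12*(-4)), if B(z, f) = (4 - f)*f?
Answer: -297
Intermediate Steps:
B(z, f) = f*(4 - f)
-357 - (B(2, 6) + 12*(-4)) = -357 - (6*(4 - 1*6) + 12*(-4)) = -357 - (6*(4 - 6) - 48) = -357 - (6*(-2) - 48) = -357 - (-12 - 48) = -357 - 1*(-60) = -357 + 60 = -297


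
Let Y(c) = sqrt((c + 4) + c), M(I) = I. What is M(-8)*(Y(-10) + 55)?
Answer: -440 - 32*I ≈ -440.0 - 32.0*I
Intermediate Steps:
Y(c) = sqrt(4 + 2*c) (Y(c) = sqrt((4 + c) + c) = sqrt(4 + 2*c))
M(-8)*(Y(-10) + 55) = -8*(sqrt(4 + 2*(-10)) + 55) = -8*(sqrt(4 - 20) + 55) = -8*(sqrt(-16) + 55) = -8*(4*I + 55) = -8*(55 + 4*I) = -440 - 32*I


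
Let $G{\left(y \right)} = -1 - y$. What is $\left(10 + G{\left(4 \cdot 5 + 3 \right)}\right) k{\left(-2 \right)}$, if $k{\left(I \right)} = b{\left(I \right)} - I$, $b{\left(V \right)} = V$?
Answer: $0$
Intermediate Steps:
$k{\left(I \right)} = 0$ ($k{\left(I \right)} = I - I = 0$)
$\left(10 + G{\left(4 \cdot 5 + 3 \right)}\right) k{\left(-2 \right)} = \left(10 - \left(4 + 20\right)\right) 0 = \left(10 - 24\right) 0 = \left(-14\right) 0 = 0$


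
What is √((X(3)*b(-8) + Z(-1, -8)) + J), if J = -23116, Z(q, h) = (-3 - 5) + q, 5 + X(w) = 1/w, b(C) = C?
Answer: I*√207789/3 ≈ 151.95*I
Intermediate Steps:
X(w) = -5 + 1/w
Z(q, h) = -8 + q
√((X(3)*b(-8) + Z(-1, -8)) + J) = √(((-5 + 1/3)*(-8) + (-8 - 1)) - 23116) = √(((-5 + ⅓)*(-8) - 9) - 23116) = √((-14/3*(-8) - 9) - 23116) = √((112/3 - 9) - 23116) = √(85/3 - 23116) = √(-69263/3) = I*√207789/3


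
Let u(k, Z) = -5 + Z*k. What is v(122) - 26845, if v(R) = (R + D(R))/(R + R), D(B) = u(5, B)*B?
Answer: -26542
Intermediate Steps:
D(B) = B*(-5 + 5*B) (D(B) = (-5 + B*5)*B = (-5 + 5*B)*B = B*(-5 + 5*B))
v(R) = (R + 5*R*(-1 + R))/(2*R) (v(R) = (R + 5*R*(-1 + R))/(R + R) = (R + 5*R*(-1 + R))/((2*R)) = (R + 5*R*(-1 + R))*(1/(2*R)) = (R + 5*R*(-1 + R))/(2*R))
v(122) - 26845 = (-2 + (5/2)*122) - 26845 = (-2 + 305) - 26845 = 303 - 26845 = -26542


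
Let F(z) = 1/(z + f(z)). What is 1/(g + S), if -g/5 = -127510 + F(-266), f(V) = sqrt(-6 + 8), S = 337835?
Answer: 13802478324/13462730579507155 - sqrt(2)/13462730579507155 ≈ 1.0252e-6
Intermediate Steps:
f(V) = sqrt(2)
F(z) = 1/(z + sqrt(2))
g = 637550 - 5/(-266 + sqrt(2)) (g = -5*(-127510 + 1/(-266 + sqrt(2))) = 637550 - 5/(-266 + sqrt(2)) ≈ 6.3755e+5)
1/(g + S) = 1/((22554607015/35377 + 5*sqrt(2)/70754) + 337835) = 1/(34506195810/35377 + 5*sqrt(2)/70754)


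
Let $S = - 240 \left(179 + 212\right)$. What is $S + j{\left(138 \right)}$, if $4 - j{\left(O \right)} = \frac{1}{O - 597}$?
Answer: $- \frac{43070723}{459} \approx -93836.0$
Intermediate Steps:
$j{\left(O \right)} = 4 - \frac{1}{-597 + O}$ ($j{\left(O \right)} = 4 - \frac{1}{O - 597} = 4 - \frac{1}{-597 + O}$)
$S = -93840$ ($S = \left(-240\right) 391 = -93840$)
$S + j{\left(138 \right)} = -93840 + \frac{-2389 + 4 \cdot 138}{-597 + 138} = -93840 + \frac{-2389 + 552}{-459} = -93840 - - \frac{1837}{459} = -93840 + \frac{1837}{459} = - \frac{43070723}{459}$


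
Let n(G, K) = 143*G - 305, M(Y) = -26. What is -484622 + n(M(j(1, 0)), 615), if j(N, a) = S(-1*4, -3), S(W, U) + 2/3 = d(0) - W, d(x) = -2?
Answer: -488645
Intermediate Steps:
S(W, U) = -8/3 - W (S(W, U) = -2/3 + (-2 - W) = -8/3 - W)
j(N, a) = 4/3 (j(N, a) = -8/3 - (-1)*4 = -8/3 - 1*(-4) = -8/3 + 4 = 4/3)
n(G, K) = -305 + 143*G
-484622 + n(M(j(1, 0)), 615) = -484622 + (-305 + 143*(-26)) = -484622 + (-305 - 3718) = -484622 - 4023 = -488645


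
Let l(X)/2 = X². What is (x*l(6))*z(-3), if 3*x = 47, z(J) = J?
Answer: -3384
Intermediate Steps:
l(X) = 2*X²
x = 47/3 (x = (⅓)*47 = 47/3 ≈ 15.667)
(x*l(6))*z(-3) = (47*(2*6²)/3)*(-3) = (47*(2*36)/3)*(-3) = ((47/3)*72)*(-3) = 1128*(-3) = -3384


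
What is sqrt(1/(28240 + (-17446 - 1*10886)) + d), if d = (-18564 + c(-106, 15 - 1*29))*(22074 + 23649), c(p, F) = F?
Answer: 29*I*sqrt(2137240247)/46 ≈ 29145.0*I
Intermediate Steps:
d = -849441894 (d = (-18564 + (15 - 1*29))*(22074 + 23649) = (-18564 + (15 - 29))*45723 = (-18564 - 14)*45723 = -18578*45723 = -849441894)
sqrt(1/(28240 + (-17446 - 1*10886)) + d) = sqrt(1/(28240 + (-17446 - 1*10886)) - 849441894) = sqrt(1/(28240 + (-17446 - 10886)) - 849441894) = sqrt(1/(28240 - 28332) - 849441894) = sqrt(1/(-92) - 849441894) = sqrt(-1/92 - 849441894) = sqrt(-78148654249/92) = 29*I*sqrt(2137240247)/46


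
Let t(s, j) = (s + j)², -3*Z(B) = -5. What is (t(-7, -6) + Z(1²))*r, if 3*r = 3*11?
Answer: 5632/3 ≈ 1877.3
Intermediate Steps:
Z(B) = 5/3 (Z(B) = -⅓*(-5) = 5/3)
t(s, j) = (j + s)²
r = 11 (r = (3*11)/3 = (⅓)*33 = 11)
(t(-7, -6) + Z(1²))*r = ((-6 - 7)² + 5/3)*11 = ((-13)² + 5/3)*11 = (169 + 5/3)*11 = (512/3)*11 = 5632/3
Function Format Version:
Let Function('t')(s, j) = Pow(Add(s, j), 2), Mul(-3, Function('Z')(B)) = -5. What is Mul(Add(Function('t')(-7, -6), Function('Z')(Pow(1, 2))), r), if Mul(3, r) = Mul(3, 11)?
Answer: Rational(5632, 3) ≈ 1877.3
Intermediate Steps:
Function('Z')(B) = Rational(5, 3) (Function('Z')(B) = Mul(Rational(-1, 3), -5) = Rational(5, 3))
Function('t')(s, j) = Pow(Add(j, s), 2)
r = 11 (r = Mul(Rational(1, 3), Mul(3, 11)) = Mul(Rational(1, 3), 33) = 11)
Mul(Add(Function('t')(-7, -6), Function('Z')(Pow(1, 2))), r) = Mul(Add(Pow(Add(-6, -7), 2), Rational(5, 3)), 11) = Mul(Add(Pow(-13, 2), Rational(5, 3)), 11) = Mul(Add(169, Rational(5, 3)), 11) = Mul(Rational(512, 3), 11) = Rational(5632, 3)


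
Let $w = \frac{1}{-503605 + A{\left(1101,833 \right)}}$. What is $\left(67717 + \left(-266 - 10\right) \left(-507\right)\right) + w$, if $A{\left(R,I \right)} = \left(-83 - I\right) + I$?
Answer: $\frac{104590309511}{503688} \approx 2.0765 \cdot 10^{5}$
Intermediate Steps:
$A{\left(R,I \right)} = -83$
$w = - \frac{1}{503688}$ ($w = \frac{1}{-503605 - 83} = \frac{1}{-503688} = - \frac{1}{503688} \approx -1.9854 \cdot 10^{-6}$)
$\left(67717 + \left(-266 - 10\right) \left(-507\right)\right) + w = \left(67717 + \left(-266 - 10\right) \left(-507\right)\right) - \frac{1}{503688} = \left(67717 - -139932\right) - \frac{1}{503688} = \left(67717 + 139932\right) - \frac{1}{503688} = 207649 - \frac{1}{503688} = \frac{104590309511}{503688}$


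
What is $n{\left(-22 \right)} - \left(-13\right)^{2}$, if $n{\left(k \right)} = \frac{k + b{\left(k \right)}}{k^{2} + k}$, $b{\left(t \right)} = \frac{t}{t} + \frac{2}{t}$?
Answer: $- \frac{429545}{2541} \approx -169.05$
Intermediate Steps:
$b{\left(t \right)} = 1 + \frac{2}{t}$
$n{\left(k \right)} = \frac{k + \frac{2 + k}{k}}{k + k^{2}}$ ($n{\left(k \right)} = \frac{k + \frac{2 + k}{k}}{k^{2} + k} = \frac{k + \frac{2 + k}{k}}{k + k^{2}}$)
$n{\left(-22 \right)} - \left(-13\right)^{2} = \frac{2 - 22 + \left(-22\right)^{2}}{484 \left(1 - 22\right)} - \left(-13\right)^{2} = \frac{2 - 22 + 484}{484 \left(-21\right)} - 169 = \frac{1}{484} \left(- \frac{1}{21}\right) 464 - 169 = - \frac{116}{2541} - 169 = - \frac{429545}{2541}$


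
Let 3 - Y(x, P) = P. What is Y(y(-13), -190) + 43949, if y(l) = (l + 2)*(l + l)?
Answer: 44142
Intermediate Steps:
y(l) = 2*l*(2 + l) (y(l) = (2 + l)*(2*l) = 2*l*(2 + l))
Y(x, P) = 3 - P
Y(y(-13), -190) + 43949 = (3 - 1*(-190)) + 43949 = (3 + 190) + 43949 = 193 + 43949 = 44142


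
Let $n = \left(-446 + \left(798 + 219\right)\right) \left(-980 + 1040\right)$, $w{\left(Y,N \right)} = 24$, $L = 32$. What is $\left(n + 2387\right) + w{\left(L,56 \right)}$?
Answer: $36671$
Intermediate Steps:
$n = 34260$ ($n = \left(-446 + 1017\right) 60 = 571 \cdot 60 = 34260$)
$\left(n + 2387\right) + w{\left(L,56 \right)} = \left(34260 + 2387\right) + 24 = 36647 + 24 = 36671$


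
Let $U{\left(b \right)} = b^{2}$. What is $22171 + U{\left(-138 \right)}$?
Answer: $41215$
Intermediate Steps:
$22171 + U{\left(-138 \right)} = 22171 + \left(-138\right)^{2} = 22171 + 19044 = 41215$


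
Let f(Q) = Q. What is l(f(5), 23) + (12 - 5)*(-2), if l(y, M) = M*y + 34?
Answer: 135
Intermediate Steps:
l(y, M) = 34 + M*y
l(f(5), 23) + (12 - 5)*(-2) = (34 + 23*5) + (12 - 5)*(-2) = (34 + 115) + 7*(-2) = 149 - 14 = 135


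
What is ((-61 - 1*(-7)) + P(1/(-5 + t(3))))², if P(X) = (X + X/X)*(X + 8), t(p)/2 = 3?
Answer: 1296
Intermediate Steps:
t(p) = 6 (t(p) = 2*3 = 6)
P(X) = (1 + X)*(8 + X) (P(X) = (X + 1)*(8 + X) = (1 + X)*(8 + X))
((-61 - 1*(-7)) + P(1/(-5 + t(3))))² = ((-61 - 1*(-7)) + (8 + (1/(-5 + 6))² + 9/(-5 + 6)))² = ((-61 + 7) + (8 + (1/1)² + 9/1))² = (-54 + (8 + 1² + 9*1))² = (-54 + (8 + 1 + 9))² = (-54 + 18)² = (-36)² = 1296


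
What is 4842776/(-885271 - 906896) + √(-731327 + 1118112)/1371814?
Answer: -4842776/1792167 + √386785/1371814 ≈ -2.7017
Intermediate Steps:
4842776/(-885271 - 906896) + √(-731327 + 1118112)/1371814 = 4842776/(-1792167) + √386785*(1/1371814) = 4842776*(-1/1792167) + √386785/1371814 = -4842776/1792167 + √386785/1371814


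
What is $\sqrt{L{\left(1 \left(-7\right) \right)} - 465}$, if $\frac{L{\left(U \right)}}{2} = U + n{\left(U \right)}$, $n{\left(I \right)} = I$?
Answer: $i \sqrt{493} \approx 22.204 i$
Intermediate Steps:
$L{\left(U \right)} = 4 U$ ($L{\left(U \right)} = 2 \left(U + U\right) = 2 \cdot 2 U = 4 U$)
$\sqrt{L{\left(1 \left(-7\right) \right)} - 465} = \sqrt{4 \cdot 1 \left(-7\right) - 465} = \sqrt{4 \left(-7\right) - 465} = \sqrt{-28 - 465} = \sqrt{-493} = i \sqrt{493}$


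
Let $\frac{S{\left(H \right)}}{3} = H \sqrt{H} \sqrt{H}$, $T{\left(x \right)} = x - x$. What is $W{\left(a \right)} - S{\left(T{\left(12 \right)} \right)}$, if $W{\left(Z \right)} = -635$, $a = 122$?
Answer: $-635$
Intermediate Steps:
$T{\left(x \right)} = 0$
$S{\left(H \right)} = 3 H^{2}$ ($S{\left(H \right)} = 3 H \sqrt{H} \sqrt{H} = 3 H^{\frac{3}{2}} \sqrt{H} = 3 H^{2}$)
$W{\left(a \right)} - S{\left(T{\left(12 \right)} \right)} = -635 - 3 \cdot 0^{2} = -635 - 3 \cdot 0 = -635 - 0 = -635 + 0 = -635$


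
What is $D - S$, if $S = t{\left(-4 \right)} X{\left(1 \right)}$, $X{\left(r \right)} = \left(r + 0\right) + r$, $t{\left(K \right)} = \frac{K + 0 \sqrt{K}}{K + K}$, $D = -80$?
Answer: $-81$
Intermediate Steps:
$t{\left(K \right)} = \frac{1}{2}$ ($t{\left(K \right)} = \frac{K + 0}{2 K} = K \frac{1}{2 K} = \frac{1}{2}$)
$X{\left(r \right)} = 2 r$ ($X{\left(r \right)} = r + r = 2 r$)
$S = 1$ ($S = \frac{2 \cdot 1}{2} = \frac{1}{2} \cdot 2 = 1$)
$D - S = -80 - 1 = -81$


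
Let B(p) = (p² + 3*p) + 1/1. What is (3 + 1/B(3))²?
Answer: 3364/361 ≈ 9.3186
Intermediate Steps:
B(p) = 1 + p² + 3*p (B(p) = (p² + 3*p) + 1 = 1 + p² + 3*p)
(3 + 1/B(3))² = (3 + 1/(1 + 3² + 3*3))² = (3 + 1/(1 + 9 + 9))² = (3 + 1/19)² = (58/19)² = 3364/361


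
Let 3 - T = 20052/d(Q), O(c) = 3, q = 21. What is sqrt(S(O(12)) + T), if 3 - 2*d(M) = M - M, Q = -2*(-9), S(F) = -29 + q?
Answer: I*sqrt(13373) ≈ 115.64*I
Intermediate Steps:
S(F) = -8 (S(F) = -29 + 21 = -8)
Q = 18
d(M) = 3/2 (d(M) = 3/2 - (M - M)/2 = 3/2 - 1/2*0 = 3/2 + 0 = 3/2)
T = -13365 (T = 3 - 20052/3/2 = 3 - 20052*2/3 = 3 - 1*13368 = 3 - 13368 = -13365)
sqrt(S(O(12)) + T) = sqrt(-8 - 13365) = sqrt(-13373) = I*sqrt(13373)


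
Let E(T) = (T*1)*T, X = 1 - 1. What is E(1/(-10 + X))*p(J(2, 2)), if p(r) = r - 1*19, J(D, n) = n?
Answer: -17/100 ≈ -0.17000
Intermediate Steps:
X = 0
p(r) = -19 + r (p(r) = r - 19 = -19 + r)
E(T) = T² (E(T) = T*T = T²)
E(1/(-10 + X))*p(J(2, 2)) = (1/(-10 + 0))²*(-19 + 2) = (1/(-10))²*(-17) = (-⅒)²*(-17) = (1/100)*(-17) = -17/100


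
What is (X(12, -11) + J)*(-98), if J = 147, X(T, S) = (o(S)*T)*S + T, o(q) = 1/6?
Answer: -13426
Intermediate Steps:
o(q) = ⅙
X(T, S) = T + S*T/6 (X(T, S) = (T/6)*S + T = S*T/6 + T = T + S*T/6)
(X(12, -11) + J)*(-98) = ((⅙)*12*(6 - 11) + 147)*(-98) = ((⅙)*12*(-5) + 147)*(-98) = (-10 + 147)*(-98) = 137*(-98) = -13426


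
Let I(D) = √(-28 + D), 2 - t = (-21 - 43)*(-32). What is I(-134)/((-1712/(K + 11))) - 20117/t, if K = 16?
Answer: 20117/2046 - 243*I*√2/1712 ≈ 9.8324 - 0.20073*I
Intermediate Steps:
t = -2046 (t = 2 - (-21 - 43)*(-32) = 2 - (-64)*(-32) = 2 - 1*2048 = 2 - 2048 = -2046)
I(-134)/((-1712/(K + 11))) - 20117/t = √(-28 - 134)/((-1712/(16 + 11))) - 20117/(-2046) = √(-162)/((-1712/27)) - 20117*(-1/2046) = (9*I*√2)/(((1/27)*(-1712))) + 20117/2046 = (9*I*√2)/(-1712/27) + 20117/2046 = (9*I*√2)*(-27/1712) + 20117/2046 = -243*I*√2/1712 + 20117/2046 = 20117/2046 - 243*I*√2/1712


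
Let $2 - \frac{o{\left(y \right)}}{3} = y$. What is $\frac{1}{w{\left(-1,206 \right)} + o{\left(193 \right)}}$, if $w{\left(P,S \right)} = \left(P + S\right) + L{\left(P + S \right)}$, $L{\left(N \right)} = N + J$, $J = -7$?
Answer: $- \frac{1}{170} \approx -0.0058824$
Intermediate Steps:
$o{\left(y \right)} = 6 - 3 y$
$L{\left(N \right)} = -7 + N$ ($L{\left(N \right)} = N - 7 = -7 + N$)
$w{\left(P,S \right)} = -7 + 2 P + 2 S$ ($w{\left(P,S \right)} = \left(P + S\right) - \left(7 - P - S\right) = \left(P + S\right) + \left(-7 + P + S\right) = -7 + 2 P + 2 S$)
$\frac{1}{w{\left(-1,206 \right)} + o{\left(193 \right)}} = \frac{1}{\left(-7 + 2 \left(-1\right) + 2 \cdot 206\right) + \left(6 - 579\right)} = \frac{1}{\left(-7 - 2 + 412\right) + \left(6 - 579\right)} = \frac{1}{403 - 573} = \frac{1}{-170} = - \frac{1}{170}$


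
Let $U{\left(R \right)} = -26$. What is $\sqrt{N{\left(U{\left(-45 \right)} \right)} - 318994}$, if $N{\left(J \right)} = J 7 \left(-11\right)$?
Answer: $8 i \sqrt{4953} \approx 563.02 i$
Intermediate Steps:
$N{\left(J \right)} = - 77 J$ ($N{\left(J \right)} = 7 J \left(-11\right) = - 77 J$)
$\sqrt{N{\left(U{\left(-45 \right)} \right)} - 318994} = \sqrt{\left(-77\right) \left(-26\right) - 318994} = \sqrt{2002 - 318994} = \sqrt{-316992} = 8 i \sqrt{4953}$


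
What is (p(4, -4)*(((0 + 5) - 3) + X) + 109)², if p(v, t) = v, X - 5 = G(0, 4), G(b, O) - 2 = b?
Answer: 21025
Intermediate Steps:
G(b, O) = 2 + b
X = 7 (X = 5 + (2 + 0) = 5 + 2 = 7)
(p(4, -4)*(((0 + 5) - 3) + X) + 109)² = (4*(((0 + 5) - 3) + 7) + 109)² = (4*((5 - 3) + 7) + 109)² = (4*(2 + 7) + 109)² = (4*9 + 109)² = (36 + 109)² = 145² = 21025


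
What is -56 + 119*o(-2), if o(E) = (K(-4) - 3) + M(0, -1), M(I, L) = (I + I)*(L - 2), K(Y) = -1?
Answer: -532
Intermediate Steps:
M(I, L) = 2*I*(-2 + L) (M(I, L) = (2*I)*(-2 + L) = 2*I*(-2 + L))
o(E) = -4 (o(E) = (-1 - 3) + 2*0*(-2 - 1) = -4 + 2*0*(-3) = -4 + 0 = -4)
-56 + 119*o(-2) = -56 + 119*(-4) = -56 - 476 = -532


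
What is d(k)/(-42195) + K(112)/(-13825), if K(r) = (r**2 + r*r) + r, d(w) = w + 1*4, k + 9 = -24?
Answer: -209441/114945 ≈ -1.8221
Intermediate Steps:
k = -33 (k = -9 - 24 = -33)
d(w) = 4 + w (d(w) = w + 4 = 4 + w)
K(r) = r + 2*r**2 (K(r) = (r**2 + r**2) + r = 2*r**2 + r = r + 2*r**2)
d(k)/(-42195) + K(112)/(-13825) = (4 - 33)/(-42195) + (112*(1 + 2*112))/(-13825) = -29*(-1/42195) + (112*(1 + 224))*(-1/13825) = 1/1455 + (112*225)*(-1/13825) = 1/1455 + 25200*(-1/13825) = 1/1455 - 144/79 = -209441/114945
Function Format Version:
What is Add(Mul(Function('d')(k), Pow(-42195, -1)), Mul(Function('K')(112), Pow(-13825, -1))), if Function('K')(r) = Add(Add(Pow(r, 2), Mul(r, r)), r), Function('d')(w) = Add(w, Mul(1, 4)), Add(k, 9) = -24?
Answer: Rational(-209441, 114945) ≈ -1.8221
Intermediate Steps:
k = -33 (k = Add(-9, -24) = -33)
Function('d')(w) = Add(4, w) (Function('d')(w) = Add(w, 4) = Add(4, w))
Function('K')(r) = Add(r, Mul(2, Pow(r, 2))) (Function('K')(r) = Add(Add(Pow(r, 2), Pow(r, 2)), r) = Add(Mul(2, Pow(r, 2)), r) = Add(r, Mul(2, Pow(r, 2))))
Add(Mul(Function('d')(k), Pow(-42195, -1)), Mul(Function('K')(112), Pow(-13825, -1))) = Add(Mul(Add(4, -33), Pow(-42195, -1)), Mul(Mul(112, Add(1, Mul(2, 112))), Pow(-13825, -1))) = Add(Mul(-29, Rational(-1, 42195)), Mul(Mul(112, Add(1, 224)), Rational(-1, 13825))) = Add(Rational(1, 1455), Mul(Mul(112, 225), Rational(-1, 13825))) = Add(Rational(1, 1455), Mul(25200, Rational(-1, 13825))) = Add(Rational(1, 1455), Rational(-144, 79)) = Rational(-209441, 114945)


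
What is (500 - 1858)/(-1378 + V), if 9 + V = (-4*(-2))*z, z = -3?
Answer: 1358/1411 ≈ 0.96244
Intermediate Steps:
V = -33 (V = -9 - 4*(-2)*(-3) = -9 + 8*(-3) = -9 - 24 = -33)
(500 - 1858)/(-1378 + V) = (500 - 1858)/(-1378 - 33) = -1358/(-1411) = -1358*(-1/1411) = 1358/1411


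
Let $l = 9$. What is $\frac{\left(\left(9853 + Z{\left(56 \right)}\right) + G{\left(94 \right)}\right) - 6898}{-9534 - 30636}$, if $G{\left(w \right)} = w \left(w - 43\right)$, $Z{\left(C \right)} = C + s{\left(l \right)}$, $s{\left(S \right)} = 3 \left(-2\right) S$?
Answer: $- \frac{7751}{40170} \approx -0.19296$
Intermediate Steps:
$s{\left(S \right)} = - 6 S$
$Z{\left(C \right)} = -54 + C$ ($Z{\left(C \right)} = C - 54 = -54 + C$)
$G{\left(w \right)} = w \left(-43 + w\right)$
$\frac{\left(\left(9853 + Z{\left(56 \right)}\right) + G{\left(94 \right)}\right) - 6898}{-9534 - 30636} = \frac{\left(\left(9853 + \left(-54 + 56\right)\right) + 94 \left(-43 + 94\right)\right) - 6898}{-9534 - 30636} = \frac{\left(\left(9853 + 2\right) + 94 \cdot 51\right) - 6898}{-40170} = \left(\left(9855 + 4794\right) - 6898\right) \left(- \frac{1}{40170}\right) = \left(14649 - 6898\right) \left(- \frac{1}{40170}\right) = 7751 \left(- \frac{1}{40170}\right) = - \frac{7751}{40170}$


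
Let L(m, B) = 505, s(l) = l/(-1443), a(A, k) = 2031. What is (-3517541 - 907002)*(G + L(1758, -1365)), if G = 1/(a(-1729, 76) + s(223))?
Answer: -6547920975615199/2930510 ≈ -2.2344e+9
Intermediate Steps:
s(l) = -l/1443 (s(l) = l*(-1/1443) = -l/1443)
G = 1443/2930510 (G = 1/(2031 - 1/1443*223) = 1/(2031 - 223/1443) = 1/(2930510/1443) = 1443/2930510 ≈ 0.00049241)
(-3517541 - 907002)*(G + L(1758, -1365)) = (-3517541 - 907002)*(1443/2930510 + 505) = -4424543*1479908993/2930510 = -6547920975615199/2930510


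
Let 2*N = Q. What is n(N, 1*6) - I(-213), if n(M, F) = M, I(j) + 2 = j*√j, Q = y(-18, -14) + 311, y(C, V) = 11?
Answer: 163 + 213*I*√213 ≈ 163.0 + 3108.6*I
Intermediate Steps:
Q = 322 (Q = 11 + 311 = 322)
N = 161 (N = (½)*322 = 161)
I(j) = -2 + j^(3/2) (I(j) = -2 + j*√j = -2 + j^(3/2))
n(N, 1*6) - I(-213) = 161 - (-2 + (-213)^(3/2)) = 161 - (-2 - 213*I*√213) = 161 + (2 + 213*I*√213) = 163 + 213*I*√213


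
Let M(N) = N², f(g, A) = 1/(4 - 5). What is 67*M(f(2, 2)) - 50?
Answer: 17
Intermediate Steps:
f(g, A) = -1 (f(g, A) = 1/(-1) = -1)
67*M(f(2, 2)) - 50 = 67*(-1)² - 50 = 67*1 - 50 = 67 - 50 = 17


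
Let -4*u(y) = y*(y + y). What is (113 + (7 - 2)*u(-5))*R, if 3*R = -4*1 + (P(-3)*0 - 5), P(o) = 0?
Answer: -303/2 ≈ -151.50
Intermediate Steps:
u(y) = -y**2/2 (u(y) = -y*(y + y)/4 = -y*2*y/4 = -y**2/2)
R = -3 (R = (-4*1 + (0*0 - 5))/3 = (-4 + (0 - 5))/3 = (-4 - 5)/3 = (1/3)*(-9) = -3)
(113 + (7 - 2)*u(-5))*R = (113 + (7 - 2)*(-1/2*(-5)**2))*(-3) = (113 + 5*(-1/2*25))*(-3) = (113 + 5*(-25/2))*(-3) = (113 - 125/2)*(-3) = (101/2)*(-3) = -303/2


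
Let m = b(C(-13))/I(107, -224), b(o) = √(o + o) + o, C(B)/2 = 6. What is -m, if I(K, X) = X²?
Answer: -3/12544 - √6/25088 ≈ -0.00033679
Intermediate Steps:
C(B) = 12 (C(B) = 2*6 = 12)
b(o) = o + √2*√o (b(o) = √(2*o) + o = √2*√o + o = o + √2*√o)
m = 3/12544 + √6/25088 (m = (12 + √2*√12)/((-224)²) = (12 + √2*(2*√3))/50176 = (12 + 2*√6)*(1/50176) = 3/12544 + √6/25088 ≈ 0.00033679)
-m = -(3/12544 + √6/25088) = -3/12544 - √6/25088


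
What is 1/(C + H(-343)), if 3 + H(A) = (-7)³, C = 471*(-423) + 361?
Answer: -1/199218 ≈ -5.0196e-6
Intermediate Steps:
C = -198872 (C = -199233 + 361 = -198872)
H(A) = -346 (H(A) = -3 + (-7)³ = -3 - 343 = -346)
1/(C + H(-343)) = 1/(-198872 - 346) = 1/(-199218) = -1/199218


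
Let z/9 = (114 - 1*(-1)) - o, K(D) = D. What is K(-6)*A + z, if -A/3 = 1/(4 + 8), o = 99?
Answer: 291/2 ≈ 145.50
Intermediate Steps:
A = -¼ (A = -3/(4 + 8) = -3/12 = -3*1/12 = -¼ ≈ -0.25000)
z = 144 (z = 9*((114 - 1*(-1)) - 1*99) = 9*((114 + 1) - 99) = 9*(115 - 99) = 9*16 = 144)
K(-6)*A + z = -6*(-¼) + 144 = 3/2 + 144 = 291/2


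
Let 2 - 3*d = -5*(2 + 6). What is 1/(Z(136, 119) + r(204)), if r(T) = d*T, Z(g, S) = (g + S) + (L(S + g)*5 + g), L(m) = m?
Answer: 1/4522 ≈ 0.00022114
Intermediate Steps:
d = 14 (d = ⅔ - (-5)*(2 + 6)/3 = ⅔ - (-5)*8/3 = ⅔ - ⅓*(-40) = ⅔ + 40/3 = 14)
Z(g, S) = 6*S + 7*g (Z(g, S) = (g + S) + ((S + g)*5 + g) = (S + g) + ((5*S + 5*g) + g) = (S + g) + (5*S + 6*g) = 6*S + 7*g)
r(T) = 14*T
1/(Z(136, 119) + r(204)) = 1/((6*119 + 7*136) + 14*204) = 1/((714 + 952) + 2856) = 1/(1666 + 2856) = 1/4522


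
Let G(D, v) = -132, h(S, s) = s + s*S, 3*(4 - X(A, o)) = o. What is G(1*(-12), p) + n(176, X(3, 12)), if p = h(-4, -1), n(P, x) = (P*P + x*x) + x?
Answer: 30844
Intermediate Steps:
X(A, o) = 4 - o/3
h(S, s) = s + S*s
n(P, x) = x + P**2 + x**2 (n(P, x) = (P**2 + x**2) + x = x + P**2 + x**2)
p = 3 (p = -(1 - 4) = -1*(-3) = 3)
G(1*(-12), p) + n(176, X(3, 12)) = -132 + ((4 - 1/3*12) + 176**2 + (4 - 1/3*12)**2) = -132 + ((4 - 4) + 30976 + (4 - 4)**2) = -132 + (0 + 30976 + 0**2) = -132 + (0 + 30976 + 0) = -132 + 30976 = 30844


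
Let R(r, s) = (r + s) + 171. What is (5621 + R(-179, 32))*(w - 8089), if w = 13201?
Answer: 28857240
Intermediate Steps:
R(r, s) = 171 + r + s
(5621 + R(-179, 32))*(w - 8089) = (5621 + (171 - 179 + 32))*(13201 - 8089) = (5621 + 24)*5112 = 5645*5112 = 28857240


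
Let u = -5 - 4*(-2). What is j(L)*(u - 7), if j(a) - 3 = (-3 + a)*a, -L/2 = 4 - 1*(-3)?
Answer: -964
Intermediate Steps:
L = -14 (L = -2*(4 - 1*(-3)) = -2*(4 + 3) = -2*7 = -14)
j(a) = 3 + a*(-3 + a) (j(a) = 3 + (-3 + a)*a = 3 + a*(-3 + a))
u = 3 (u = -5 + 8 = 3)
j(L)*(u - 7) = (3 + (-14)² - 3*(-14))*(3 - 7) = (3 + 196 + 42)*(-4) = 241*(-4) = -964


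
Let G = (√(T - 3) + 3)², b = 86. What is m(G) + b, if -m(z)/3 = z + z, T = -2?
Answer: 62 - 36*I*√5 ≈ 62.0 - 80.498*I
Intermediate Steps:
G = (3 + I*√5)² (G = (√(-2 - 3) + 3)² = (√(-5) + 3)² = (I*√5 + 3)² = (3 + I*√5)² ≈ 4.0 + 13.416*I)
m(z) = -6*z (m(z) = -3*(z + z) = -6*z)
m(G) + b = -6*(3 + I*√5)² + 86 = 86 - 6*(3 + I*√5)²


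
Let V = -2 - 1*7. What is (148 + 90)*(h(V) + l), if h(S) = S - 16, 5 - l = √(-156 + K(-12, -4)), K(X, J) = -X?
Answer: -4760 - 2856*I ≈ -4760.0 - 2856.0*I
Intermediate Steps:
l = 5 - 12*I (l = 5 - √(-156 - 1*(-12)) = 5 - √(-156 + 12) = 5 - √(-144) = 5 - 12*I ≈ 5.0 - 12.0*I)
V = -9 (V = -2 - 7 = -9)
h(S) = -16 + S
(148 + 90)*(h(V) + l) = (148 + 90)*((-16 - 9) + (5 - 12*I)) = 238*(-25 + (5 - 12*I)) = 238*(-20 - 12*I) = -4760 - 2856*I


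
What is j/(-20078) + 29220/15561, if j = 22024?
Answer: 40660616/52072293 ≈ 0.78085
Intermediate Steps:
j/(-20078) + 29220/15561 = 22024/(-20078) + 29220/15561 = 22024*(-1/20078) + 29220*(1/15561) = -11012/10039 + 9740/5187 = 40660616/52072293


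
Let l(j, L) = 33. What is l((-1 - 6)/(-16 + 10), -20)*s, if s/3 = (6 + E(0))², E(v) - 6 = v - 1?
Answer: 11979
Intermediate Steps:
E(v) = 5 + v (E(v) = 6 + (v - 1) = 6 + (-1 + v) = 5 + v)
s = 363 (s = 3*(6 + (5 + 0))² = 3*(6 + 5)² = 3*11² = 3*121 = 363)
l((-1 - 6)/(-16 + 10), -20)*s = 33*363 = 11979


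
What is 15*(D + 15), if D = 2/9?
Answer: 685/3 ≈ 228.33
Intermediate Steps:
D = 2/9 (D = 2*(⅑) = 2/9 ≈ 0.22222)
15*(D + 15) = 15*(2/9 + 15) = 15*(137/9) = 685/3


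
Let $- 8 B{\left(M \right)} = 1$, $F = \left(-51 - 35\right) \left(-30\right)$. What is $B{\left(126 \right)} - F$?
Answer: $- \frac{20641}{8} \approx -2580.1$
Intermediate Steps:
$F = 2580$ ($F = \left(-86\right) \left(-30\right) = 2580$)
$B{\left(M \right)} = - \frac{1}{8}$ ($B{\left(M \right)} = \left(- \frac{1}{8}\right) 1 = - \frac{1}{8}$)
$B{\left(126 \right)} - F = - \frac{1}{8} - 2580 = - \frac{20641}{8}$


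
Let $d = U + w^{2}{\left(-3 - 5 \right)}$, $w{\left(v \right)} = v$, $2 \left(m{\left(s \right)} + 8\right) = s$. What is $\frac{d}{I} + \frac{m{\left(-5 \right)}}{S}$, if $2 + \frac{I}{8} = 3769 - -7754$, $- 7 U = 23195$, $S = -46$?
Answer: $\frac{2863993}{14839048} \approx 0.193$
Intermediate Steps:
$U = - \frac{23195}{7}$ ($U = \left(- \frac{1}{7}\right) 23195 = - \frac{23195}{7} \approx -3313.6$)
$m{\left(s \right)} = -8 + \frac{s}{2}$
$I = 92168$ ($I = -16 + 8 \left(3769 - -7754\right) = -16 + 8 \left(3769 + 7754\right) = -16 + 8 \cdot 11523 = -16 + 92184 = 92168$)
$d = - \frac{22747}{7}$ ($d = - \frac{23195}{7} + \left(-3 - 5\right)^{2} = - \frac{23195}{7} + \left(-8\right)^{2} = - \frac{23195}{7} + 64 = - \frac{22747}{7} \approx -3249.6$)
$\frac{d}{I} + \frac{m{\left(-5 \right)}}{S} = - \frac{22747}{7 \cdot 92168} + \frac{-8 + \frac{1}{2} \left(-5\right)}{-46} = \left(- \frac{22747}{7}\right) \frac{1}{92168} + \left(-8 - \frac{5}{2}\right) \left(- \frac{1}{46}\right) = - \frac{22747}{645176} - - \frac{21}{92} = - \frac{22747}{645176} + \frac{21}{92} = \frac{2863993}{14839048}$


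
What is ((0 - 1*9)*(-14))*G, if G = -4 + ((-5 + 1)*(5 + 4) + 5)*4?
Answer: -16128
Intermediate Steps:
G = -128 (G = -4 + (-4*9 + 5)*4 = -4 + (-36 + 5)*4 = -4 - 31*4 = -4 - 124 = -128)
((0 - 1*9)*(-14))*G = ((0 - 1*9)*(-14))*(-128) = ((0 - 9)*(-14))*(-128) = -9*(-14)*(-128) = 126*(-128) = -16128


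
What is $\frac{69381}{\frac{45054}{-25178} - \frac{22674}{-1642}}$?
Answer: $\frac{239030704263}{41408942} \approx 5772.4$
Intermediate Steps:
$\frac{69381}{\frac{45054}{-25178} - \frac{22674}{-1642}} = \frac{69381}{45054 \left(- \frac{1}{25178}\right) - - \frac{11337}{821}} = \frac{69381}{- \frac{22527}{12589} + \frac{11337}{821}} = \frac{69381}{\frac{124226826}{10335569}} = 69381 \cdot \frac{10335569}{124226826} = \frac{239030704263}{41408942}$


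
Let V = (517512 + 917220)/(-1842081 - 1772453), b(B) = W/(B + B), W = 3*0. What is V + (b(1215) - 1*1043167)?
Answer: -1885282011955/1807267 ≈ -1.0432e+6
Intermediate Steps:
W = 0
b(B) = 0 (b(B) = 0/(B + B) = 0/(2*B) = (1/(2*B))*0 = 0)
V = -717366/1807267 (V = 1434732/(-3614534) = 1434732*(-1/3614534) = -717366/1807267 ≈ -0.39693)
V + (b(1215) - 1*1043167) = -717366/1807267 + (0 - 1*1043167) = -717366/1807267 + (0 - 1043167) = -717366/1807267 - 1043167 = -1885282011955/1807267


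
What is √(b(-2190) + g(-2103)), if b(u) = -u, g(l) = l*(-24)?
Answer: √52662 ≈ 229.48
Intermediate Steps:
g(l) = -24*l
√(b(-2190) + g(-2103)) = √(-1*(-2190) - 24*(-2103)) = √(2190 + 50472) = √52662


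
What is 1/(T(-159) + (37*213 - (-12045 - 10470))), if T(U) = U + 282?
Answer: 1/30519 ≈ 3.2766e-5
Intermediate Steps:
T(U) = 282 + U
1/(T(-159) + (37*213 - (-12045 - 10470))) = 1/((282 - 159) + (37*213 - (-12045 - 10470))) = 1/(123 + (7881 - 1*(-22515))) = 1/(123 + (7881 + 22515)) = 1/(123 + 30396) = 1/30519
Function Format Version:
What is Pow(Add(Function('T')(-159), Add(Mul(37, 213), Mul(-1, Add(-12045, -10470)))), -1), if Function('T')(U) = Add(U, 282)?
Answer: Rational(1, 30519) ≈ 3.2766e-5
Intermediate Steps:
Function('T')(U) = Add(282, U)
Pow(Add(Function('T')(-159), Add(Mul(37, 213), Mul(-1, Add(-12045, -10470)))), -1) = Pow(Add(Add(282, -159), Add(Mul(37, 213), Mul(-1, Add(-12045, -10470)))), -1) = Pow(Add(123, Add(7881, Mul(-1, -22515))), -1) = Pow(Add(123, Add(7881, 22515)), -1) = Pow(Add(123, 30396), -1) = Pow(30519, -1) = Rational(1, 30519)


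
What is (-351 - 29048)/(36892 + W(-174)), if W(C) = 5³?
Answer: -29399/37017 ≈ -0.79420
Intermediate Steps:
W(C) = 125
(-351 - 29048)/(36892 + W(-174)) = (-351 - 29048)/(36892 + 125) = -29399/37017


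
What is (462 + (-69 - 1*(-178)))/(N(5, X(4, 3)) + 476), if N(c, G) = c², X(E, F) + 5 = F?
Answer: 571/501 ≈ 1.1397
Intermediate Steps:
X(E, F) = -5 + F
(462 + (-69 - 1*(-178)))/(N(5, X(4, 3)) + 476) = (462 + (-69 - 1*(-178)))/(5² + 476) = (462 + (-69 + 178))/(25 + 476) = (462 + 109)/501 = 571*(1/501) = 571/501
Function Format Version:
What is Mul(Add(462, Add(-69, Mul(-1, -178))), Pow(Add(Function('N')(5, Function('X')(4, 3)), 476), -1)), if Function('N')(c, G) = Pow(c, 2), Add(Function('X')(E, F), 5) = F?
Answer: Rational(571, 501) ≈ 1.1397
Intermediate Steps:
Function('X')(E, F) = Add(-5, F)
Mul(Add(462, Add(-69, Mul(-1, -178))), Pow(Add(Function('N')(5, Function('X')(4, 3)), 476), -1)) = Mul(Add(462, Add(-69, Mul(-1, -178))), Pow(Add(Pow(5, 2), 476), -1)) = Mul(Add(462, Add(-69, 178)), Pow(Add(25, 476), -1)) = Mul(Add(462, 109), Pow(501, -1)) = Mul(571, Rational(1, 501)) = Rational(571, 501)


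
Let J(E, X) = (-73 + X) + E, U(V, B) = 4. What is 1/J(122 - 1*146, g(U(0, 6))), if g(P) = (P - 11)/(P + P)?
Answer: -8/783 ≈ -0.010217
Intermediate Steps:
g(P) = (-11 + P)/(2*P) (g(P) = (-11 + P)/((2*P)) = (-11 + P)*(1/(2*P)) = (-11 + P)/(2*P))
J(E, X) = -73 + E + X
1/J(122 - 1*146, g(U(0, 6))) = 1/(-73 + (122 - 1*146) + (1/2)*(-11 + 4)/4) = 1/(-73 + (122 - 146) + (1/2)*(1/4)*(-7)) = 1/(-73 - 24 - 7/8) = 1/(-783/8) = -8/783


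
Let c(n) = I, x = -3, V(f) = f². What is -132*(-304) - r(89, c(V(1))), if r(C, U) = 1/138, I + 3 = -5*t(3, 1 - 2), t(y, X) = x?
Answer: 5537663/138 ≈ 40128.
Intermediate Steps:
t(y, X) = -3
I = 12 (I = -3 - 5*(-3) = -3 + 15 = 12)
c(n) = 12
r(C, U) = 1/138
-132*(-304) - r(89, c(V(1))) = -132*(-304) - 1*1/138 = 40128 - 1/138 = 5537663/138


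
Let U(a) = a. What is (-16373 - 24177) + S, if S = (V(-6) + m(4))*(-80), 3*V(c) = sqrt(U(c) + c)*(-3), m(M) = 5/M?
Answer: -40650 + 160*I*sqrt(3) ≈ -40650.0 + 277.13*I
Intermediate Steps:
V(c) = -sqrt(2)*sqrt(c) (V(c) = (sqrt(c + c)*(-3))/3 = (sqrt(2*c)*(-3))/3 = ((sqrt(2)*sqrt(c))*(-3))/3 = (-3*sqrt(2)*sqrt(c))/3 = -sqrt(2)*sqrt(c))
S = -100 + 160*I*sqrt(3) (S = (-sqrt(2)*sqrt(-6) + 5/4)*(-80) = (-sqrt(2)*I*sqrt(6) + 5*(1/4))*(-80) = (-2*I*sqrt(3) + 5/4)*(-80) = (5/4 - 2*I*sqrt(3))*(-80) = -100 + 160*I*sqrt(3) ≈ -100.0 + 277.13*I)
(-16373 - 24177) + S = (-16373 - 24177) + (-100 + 160*I*sqrt(3)) = -40550 + (-100 + 160*I*sqrt(3)) = -40650 + 160*I*sqrt(3)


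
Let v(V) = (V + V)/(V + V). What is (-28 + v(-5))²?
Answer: 729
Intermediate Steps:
v(V) = 1 (v(V) = (2*V)/((2*V)) = (2*V)*(1/(2*V)) = 1)
(-28 + v(-5))² = (-28 + 1)² = (-27)² = 729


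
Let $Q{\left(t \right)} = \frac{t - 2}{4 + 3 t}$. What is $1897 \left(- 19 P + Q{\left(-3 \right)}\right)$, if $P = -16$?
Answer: $578585$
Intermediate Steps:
$Q{\left(t \right)} = \frac{-2 + t}{4 + 3 t}$
$1897 \left(- 19 P + Q{\left(-3 \right)}\right) = 1897 \left(\left(-19\right) \left(-16\right) + \frac{-2 - 3}{4 + 3 \left(-3\right)}\right) = 1897 \left(304 + \frac{1}{4 - 9} \left(-5\right)\right) = 1897 \left(304 + \frac{1}{-5} \left(-5\right)\right) = 1897 \left(304 - -1\right) = 1897 \left(304 + 1\right) = 1897 \cdot 305 = 578585$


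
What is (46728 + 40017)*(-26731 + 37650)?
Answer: 947168655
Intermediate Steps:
(46728 + 40017)*(-26731 + 37650) = 86745*10919 = 947168655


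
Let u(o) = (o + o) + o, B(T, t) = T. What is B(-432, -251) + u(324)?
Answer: 540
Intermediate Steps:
u(o) = 3*o (u(o) = 2*o + o = 3*o)
B(-432, -251) + u(324) = -432 + 3*324 = -432 + 972 = 540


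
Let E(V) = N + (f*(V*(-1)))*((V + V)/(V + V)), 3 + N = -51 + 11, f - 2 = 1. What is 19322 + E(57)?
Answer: 19108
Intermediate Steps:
f = 3 (f = 2 + 1 = 3)
N = -43 (N = -3 + (-51 + 11) = -3 - 40 = -43)
E(V) = -43 - 3*V (E(V) = -43 + (3*(V*(-1)))*((V + V)/(V + V)) = -43 + (3*(-V))*((2*V)/((2*V))) = -43 + (-3*V)*((2*V)*(1/(2*V))) = -43 - 3*V*1 = -43 - 3*V)
19322 + E(57) = 19322 + (-43 - 3*57) = 19322 + (-43 - 171) = 19322 - 214 = 19108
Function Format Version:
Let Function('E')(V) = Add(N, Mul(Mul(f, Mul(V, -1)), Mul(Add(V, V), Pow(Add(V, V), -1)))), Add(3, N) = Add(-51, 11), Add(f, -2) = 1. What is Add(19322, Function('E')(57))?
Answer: 19108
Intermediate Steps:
f = 3 (f = Add(2, 1) = 3)
N = -43 (N = Add(-3, Add(-51, 11)) = Add(-3, -40) = -43)
Function('E')(V) = Add(-43, Mul(-3, V)) (Function('E')(V) = Add(-43, Mul(Mul(3, Mul(V, -1)), Mul(Add(V, V), Pow(Add(V, V), -1)))) = Add(-43, Mul(Mul(3, Mul(-1, V)), Mul(Mul(2, V), Pow(Mul(2, V), -1)))) = Add(-43, Mul(Mul(-3, V), Mul(Mul(2, V), Mul(Rational(1, 2), Pow(V, -1))))) = Add(-43, Mul(Mul(-3, V), 1)) = Add(-43, Mul(-3, V)))
Add(19322, Function('E')(57)) = Add(19322, Add(-43, Mul(-3, 57))) = Add(19322, Add(-43, -171)) = Add(19322, -214) = 19108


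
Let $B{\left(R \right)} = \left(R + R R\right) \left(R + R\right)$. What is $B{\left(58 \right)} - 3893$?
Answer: $393059$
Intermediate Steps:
$B{\left(R \right)} = 2 R \left(R + R^{2}\right)$ ($B{\left(R \right)} = \left(R + R^{2}\right) 2 R = 2 R \left(R + R^{2}\right)$)
$B{\left(58 \right)} - 3893 = 2 \cdot 58^{2} \left(1 + 58\right) - 3893 = 2 \cdot 3364 \cdot 59 - 3893 = 396952 - 3893 = 393059$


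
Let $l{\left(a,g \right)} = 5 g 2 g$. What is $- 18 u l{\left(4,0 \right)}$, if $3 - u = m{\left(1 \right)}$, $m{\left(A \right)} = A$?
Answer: $0$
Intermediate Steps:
$l{\left(a,g \right)} = 10 g^{2}$ ($l{\left(a,g \right)} = 10 g g = 10 g^{2}$)
$u = 2$ ($u = 3 - 1 = 2$)
$- 18 u l{\left(4,0 \right)} = \left(-18\right) 2 \cdot 10 \cdot 0^{2} = - 36 \cdot 10 \cdot 0 = \left(-36\right) 0 = 0$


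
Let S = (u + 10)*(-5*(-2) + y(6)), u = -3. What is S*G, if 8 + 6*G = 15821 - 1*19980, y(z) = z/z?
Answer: -106953/2 ≈ -53477.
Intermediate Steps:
y(z) = 1
S = 77 (S = (-3 + 10)*(-5*(-2) + 1) = 7*(10 + 1) = 7*11 = 77)
G = -1389/2 (G = -4/3 + (15821 - 1*19980)/6 = -4/3 + (15821 - 19980)/6 = -4/3 + (⅙)*(-4159) = -4/3 - 4159/6 = -1389/2 ≈ -694.50)
S*G = 77*(-1389/2) = -106953/2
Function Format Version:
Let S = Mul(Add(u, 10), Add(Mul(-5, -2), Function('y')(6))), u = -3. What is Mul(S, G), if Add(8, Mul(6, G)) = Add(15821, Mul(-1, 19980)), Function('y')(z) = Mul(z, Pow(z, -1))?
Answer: Rational(-106953, 2) ≈ -53477.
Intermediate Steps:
Function('y')(z) = 1
S = 77 (S = Mul(Add(-3, 10), Add(Mul(-5, -2), 1)) = Mul(7, Add(10, 1)) = Mul(7, 11) = 77)
G = Rational(-1389, 2) (G = Add(Rational(-4, 3), Mul(Rational(1, 6), Add(15821, Mul(-1, 19980)))) = Add(Rational(-4, 3), Mul(Rational(1, 6), Add(15821, -19980))) = Add(Rational(-4, 3), Mul(Rational(1, 6), -4159)) = Add(Rational(-4, 3), Rational(-4159, 6)) = Rational(-1389, 2) ≈ -694.50)
Mul(S, G) = Mul(77, Rational(-1389, 2)) = Rational(-106953, 2)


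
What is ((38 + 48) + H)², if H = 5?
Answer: 8281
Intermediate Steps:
((38 + 48) + H)² = ((38 + 48) + 5)² = (86 + 5)² = 91² = 8281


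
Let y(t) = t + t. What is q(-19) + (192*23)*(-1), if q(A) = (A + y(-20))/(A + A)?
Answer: -167749/38 ≈ -4414.4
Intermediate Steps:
y(t) = 2*t
q(A) = (-40 + A)/(2*A) (q(A) = (A + 2*(-20))/(A + A) = (A - 40)/((2*A)) = (-40 + A)*(1/(2*A)) = (-40 + A)/(2*A))
q(-19) + (192*23)*(-1) = (1/2)*(-40 - 19)/(-19) + (192*23)*(-1) = (1/2)*(-1/19)*(-59) + 4416*(-1) = 59/38 - 4416 = -167749/38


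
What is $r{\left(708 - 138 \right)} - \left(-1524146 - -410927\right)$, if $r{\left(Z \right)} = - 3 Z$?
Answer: $1111509$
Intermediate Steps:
$r{\left(708 - 138 \right)} - \left(-1524146 - -410927\right) = - 3 \left(708 - 138\right) - \left(-1524146 - -410927\right) = \left(-3\right) 570 - \left(-1524146 + 410927\right) = -1710 - -1113219 = -1710 + 1113219 = 1111509$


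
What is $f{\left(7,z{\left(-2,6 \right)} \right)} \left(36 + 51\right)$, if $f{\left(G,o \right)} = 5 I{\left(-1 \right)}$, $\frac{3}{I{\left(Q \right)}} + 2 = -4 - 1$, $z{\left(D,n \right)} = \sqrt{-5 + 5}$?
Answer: $- \frac{1305}{7} \approx -186.43$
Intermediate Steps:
$z{\left(D,n \right)} = 0$ ($z{\left(D,n \right)} = \sqrt{0} = 0$)
$I{\left(Q \right)} = - \frac{3}{7}$ ($I{\left(Q \right)} = \frac{3}{-2 - 5} = \frac{3}{-7} = 3 \left(- \frac{1}{7}\right) = - \frac{3}{7}$)
$f{\left(G,o \right)} = - \frac{15}{7}$ ($f{\left(G,o \right)} = 5 \left(- \frac{3}{7}\right) = - \frac{15}{7}$)
$f{\left(7,z{\left(-2,6 \right)} \right)} \left(36 + 51\right) = - \frac{15 \left(36 + 51\right)}{7} = \left(- \frac{15}{7}\right) 87 = - \frac{1305}{7}$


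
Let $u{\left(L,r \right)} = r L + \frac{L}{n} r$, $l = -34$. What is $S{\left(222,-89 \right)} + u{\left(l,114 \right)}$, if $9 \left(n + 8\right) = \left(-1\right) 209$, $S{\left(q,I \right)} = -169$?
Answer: $- \frac{1101761}{281} \approx -3920.9$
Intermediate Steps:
$n = - \frac{281}{9}$ ($n = -8 + \frac{\left(-1\right) 209}{9} = -8 + \frac{1}{9} \left(-209\right) = -8 - \frac{209}{9} = - \frac{281}{9} \approx -31.222$)
$u{\left(L,r \right)} = \frac{272 L r}{281}$ ($u{\left(L,r \right)} = r L + \frac{L}{- \frac{281}{9}} r = L r + L \left(- \frac{9}{281}\right) r = L r + - \frac{9 L}{281} r = L r - \frac{9 L r}{281} = \frac{272 L r}{281}$)
$S{\left(222,-89 \right)} + u{\left(l,114 \right)} = -169 + \frac{272}{281} \left(-34\right) 114 = -169 - \frac{1054272}{281} = - \frac{1101761}{281}$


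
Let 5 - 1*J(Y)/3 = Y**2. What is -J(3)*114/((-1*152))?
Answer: -9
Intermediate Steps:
J(Y) = 15 - 3*Y**2
-J(3)*114/((-1*152)) = -(15 - 3*3**2)*114/((-1*152)) = -(15 - 3*9)*114/(-152) = -(15 - 27)*114*(-1/152) = -(-12)*(-3)/4 = -1*9 = -9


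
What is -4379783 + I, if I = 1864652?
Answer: -2515131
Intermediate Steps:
-4379783 + I = -4379783 + 1864652 = -2515131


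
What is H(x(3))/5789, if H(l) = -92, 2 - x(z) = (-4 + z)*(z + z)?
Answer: -92/5789 ≈ -0.015892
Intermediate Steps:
x(z) = 2 - 2*z*(-4 + z) (x(z) = 2 - (-4 + z)*(z + z) = 2 - (-4 + z)*2*z = 2 - 2*z*(-4 + z))
H(x(3))/5789 = -92/5789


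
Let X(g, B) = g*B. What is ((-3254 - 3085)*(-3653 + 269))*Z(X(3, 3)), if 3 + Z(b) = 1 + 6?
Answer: 85804704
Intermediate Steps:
X(g, B) = B*g
Z(b) = 4 (Z(b) = -3 + (1 + 6) = -3 + 7 = 4)
((-3254 - 3085)*(-3653 + 269))*Z(X(3, 3)) = ((-3254 - 3085)*(-3653 + 269))*4 = -6339*(-3384)*4 = 21451176*4 = 85804704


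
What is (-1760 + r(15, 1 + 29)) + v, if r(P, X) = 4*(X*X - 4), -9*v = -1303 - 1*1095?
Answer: 18814/9 ≈ 2090.4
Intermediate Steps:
v = 2398/9 (v = -(-1303 - 1*1095)/9 = -(-1303 - 1095)/9 = -⅑*(-2398) = 2398/9 ≈ 266.44)
r(P, X) = -16 + 4*X² (r(P, X) = 4*(X² - 4) = 4*(-4 + X²) = -16 + 4*X²)
(-1760 + r(15, 1 + 29)) + v = (-1760 + (-16 + 4*(1 + 29)²)) + 2398/9 = (-1760 + (-16 + 4*30²)) + 2398/9 = (-1760 + (-16 + 4*900)) + 2398/9 = (-1760 + (-16 + 3600)) + 2398/9 = (-1760 + 3584) + 2398/9 = 1824 + 2398/9 = 18814/9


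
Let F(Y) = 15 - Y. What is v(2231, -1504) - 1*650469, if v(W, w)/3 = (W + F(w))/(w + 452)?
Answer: -342152319/526 ≈ -6.5048e+5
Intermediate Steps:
v(W, w) = 3*(15 + W - w)/(452 + w) (v(W, w) = 3*((W + (15 - w))/(w + 452)) = 3*((15 + W - w)/(452 + w)) = 3*(15 + W - w)/(452 + w))
v(2231, -1504) - 1*650469 = 3*(15 + 2231 - 1*(-1504))/(452 - 1504) - 1*650469 = 3*(15 + 2231 + 1504)/(-1052) - 650469 = 3*(-1/1052)*3750 - 650469 = -5625/526 - 650469 = -342152319/526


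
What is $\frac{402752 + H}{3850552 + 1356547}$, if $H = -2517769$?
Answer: $- \frac{2115017}{5207099} \approx -0.40618$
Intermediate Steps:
$\frac{402752 + H}{3850552 + 1356547} = \frac{402752 - 2517769}{3850552 + 1356547} = - \frac{2115017}{5207099}$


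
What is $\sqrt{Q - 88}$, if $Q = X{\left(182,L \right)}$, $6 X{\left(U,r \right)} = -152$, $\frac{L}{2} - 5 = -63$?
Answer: $\frac{2 i \sqrt{255}}{3} \approx 10.646 i$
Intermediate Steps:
$L = -116$ ($L = 10 + 2 \left(-63\right) = 10 - 126 = -116$)
$X{\left(U,r \right)} = - \frac{76}{3}$ ($X{\left(U,r \right)} = \frac{1}{6} \left(-152\right) = - \frac{76}{3}$)
$Q = - \frac{76}{3} \approx -25.333$
$\sqrt{Q - 88} = \sqrt{- \frac{76}{3} - 88} = \sqrt{- \frac{340}{3}} = \frac{2 i \sqrt{255}}{3}$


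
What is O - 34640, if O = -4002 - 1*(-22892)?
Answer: -15750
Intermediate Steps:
O = 18890 (O = -4002 + 22892 = 18890)
O - 34640 = 18890 - 34640 = -15750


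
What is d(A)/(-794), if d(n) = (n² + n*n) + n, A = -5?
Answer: -45/794 ≈ -0.056675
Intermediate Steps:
d(n) = n + 2*n² (d(n) = (n² + n²) + n = 2*n² + n = n + 2*n²)
d(A)/(-794) = -5*(1 + 2*(-5))/(-794) = -5*(1 - 10)*(-1/794) = -5*(-9)*(-1/794) = 45*(-1/794) = -45/794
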